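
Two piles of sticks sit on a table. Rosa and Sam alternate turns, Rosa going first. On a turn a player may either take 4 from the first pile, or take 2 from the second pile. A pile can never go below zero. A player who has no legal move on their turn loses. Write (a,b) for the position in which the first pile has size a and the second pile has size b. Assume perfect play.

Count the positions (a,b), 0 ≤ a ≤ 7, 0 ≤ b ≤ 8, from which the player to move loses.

36

Build the W/L table. Terminal = L. A non-terminal position is W if it has a move to some L; otherwise it is L.
Every move lowers a or b (never raises either), so fill the grid row by row in increasing a, and left to right within a row: each cell's successors are then already labelled.
      b=0  b=1  b=2  b=3  b=4  b=5  b=6  b=7  b=8
a=0:    L    L    W    W    L    L    W    W    L
a=1:    L    L    W    W    L    L    W    W    L
a=2:    L    L    W    W    L    L    W    W    L
a=3:    L    L    W    W    L    L    W    W    L
a=4:    W    W    L    L    W    W    L    L    W
a=5:    W    W    L    L    W    W    L    L    W
a=6:    W    W    L    L    W    W    L    L    W
a=7:    W    W    L    L    W    W    L    L    W
Cells with no legal move (terminal, hence L): (0,0), (0,1), (1,0), (1,1), (2,0), (2,1), (3,0), (3,1).
The remaining L cells, each justified by listing all of its moves:
(0,4): the only move is to (0,2)(W), a W ⇒ L
(0,5): the only move is to (0,3)(W), a W ⇒ L
(0,8): the only move is to (0,6)(W), a W ⇒ L
(1,4): the only move is to (1,2)(W), a W ⇒ L
(1,5): the only move is to (1,3)(W), a W ⇒ L
(1,8): the only move is to (1,6)(W), a W ⇒ L
(2,4): the only move is to (2,2)(W), a W ⇒ L
(2,5): the only move is to (2,3)(W), a W ⇒ L
(2,8): the only move is to (2,6)(W), a W ⇒ L
(3,4): the only move is to (3,2)(W), a W ⇒ L
(3,5): the only move is to (3,3)(W), a W ⇒ L
(3,8): the only move is to (3,6)(W), a W ⇒ L
(4,2): moves to (0,2)(W), (4,0)(W); every one is W ⇒ L
(4,3): moves to (0,3)(W), (4,1)(W); every one is W ⇒ L
(4,6): moves to (0,6)(W), (4,4)(W); every one is W ⇒ L
(4,7): moves to (0,7)(W), (4,5)(W); every one is W ⇒ L
(5,2): moves to (1,2)(W), (5,0)(W); every one is W ⇒ L
(5,3): moves to (1,3)(W), (5,1)(W); every one is W ⇒ L
(5,6): moves to (1,6)(W), (5,4)(W); every one is W ⇒ L
(5,7): moves to (1,7)(W), (5,5)(W); every one is W ⇒ L
(6,2): moves to (2,2)(W), (6,0)(W); every one is W ⇒ L
(6,3): moves to (2,3)(W), (6,1)(W); every one is W ⇒ L
(6,6): moves to (2,6)(W), (6,4)(W); every one is W ⇒ L
(6,7): moves to (2,7)(W), (6,5)(W); every one is W ⇒ L
(7,2): moves to (3,2)(W), (7,0)(W); every one is W ⇒ L
(7,3): moves to (3,3)(W), (7,1)(W); every one is W ⇒ L
(7,6): moves to (3,6)(W), (7,4)(W); every one is W ⇒ L
(7,7): moves to (3,7)(W), (7,5)(W); every one is W ⇒ L
Every other cell has at least one move into one of the L cells above, so it is W.
L cells per row: a=0: 5, a=1: 5, a=2: 5, a=3: 5, a=4: 4, a=5: 4, a=6: 4, a=7: 4; total 36.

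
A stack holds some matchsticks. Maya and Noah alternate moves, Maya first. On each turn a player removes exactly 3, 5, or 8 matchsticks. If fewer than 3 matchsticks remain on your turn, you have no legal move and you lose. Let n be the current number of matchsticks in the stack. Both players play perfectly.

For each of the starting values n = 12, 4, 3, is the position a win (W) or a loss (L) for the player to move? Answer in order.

Positions with no move are L. A position that does have a move is losing for the player to move precisely when every available move leads to a winning position for the opponent. Fill in the labels:
n=0: no move → L
n=1: no move → L
n=2: no move → L
n=3: can move to 0, which is L ⇒ W
n=4: can move to 1, which is L ⇒ W
n=5: can move to 2, which is L ⇒ W
n=6: can move to 1, which is L ⇒ W
n=7: can move to 2, which is L ⇒ W
n=8: can move to 0, which is L ⇒ W
n=9: can move to 1, which is L ⇒ W
n=10: can move to 2, which is L ⇒ W
n=11: moves to 8(W), 6(W), 3(W); every one is W ⇒ L
n=12: moves to 9(W), 7(W), 4(W); every one is W ⇒ L

12: L, 4: W, 3: W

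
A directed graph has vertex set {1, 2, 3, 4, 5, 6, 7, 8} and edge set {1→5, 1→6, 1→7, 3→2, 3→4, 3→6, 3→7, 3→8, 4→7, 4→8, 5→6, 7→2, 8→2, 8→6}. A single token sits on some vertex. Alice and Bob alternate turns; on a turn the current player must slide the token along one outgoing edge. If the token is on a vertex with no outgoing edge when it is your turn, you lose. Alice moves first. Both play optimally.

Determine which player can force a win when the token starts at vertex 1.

Alice wins.

Positions with no move are L. A position that does have a move is losing for the player to move precisely when every available move leads to a winning position for the opponent. Fill in the labels:
Every edge goes from a vertex to one that appears earlier in the order 2, 6, 8, 5, 7, 4, 3, 1, so processing vertices in that order labels each vertex after all of its successors.
2: no outgoing edge → L
6: no outgoing edge → L
8: can move to 6, which is L ⇒ W
5: can move to 6, which is L ⇒ W
7: can move to 2, which is L ⇒ W
4: moves to 7(W), 8(W); every one is W ⇒ L
3: can move to 4, which is L ⇒ W
1: can move to 6, which is L ⇒ W
From 1 Alice can move to 6, reaching an L position.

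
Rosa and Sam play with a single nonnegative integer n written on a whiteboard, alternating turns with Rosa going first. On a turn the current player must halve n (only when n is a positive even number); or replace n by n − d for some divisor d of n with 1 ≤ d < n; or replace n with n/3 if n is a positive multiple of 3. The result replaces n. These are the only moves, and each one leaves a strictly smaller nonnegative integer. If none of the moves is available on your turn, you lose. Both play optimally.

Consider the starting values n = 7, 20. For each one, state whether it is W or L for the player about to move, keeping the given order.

7: L, 20: W

Classify positions by backward induction: terminal positions (no move available) are L. From any other position, the mover wins iff some move reaches an L.
n=0: no move → L
n=1: no move → L
n=2: W (go to 1, an L position)
n=3: W (go to 1, an L position)
n=4: L (options 2(W), 3(W) are all W)
n=5: W (go to 4, an L position)
n=6: W (go to 4, an L position)
n=7: L (sole option 6(W) is W)
n=8: W (go to 4, an L position)
n=9: L (options 3(W), 6(W), 8(W) are all W)
n=10: W (go to 9, an L position)
n=11: L (sole option 10(W) is W)
n=12: W (go to 4, an L position)
n=13: L (sole option 12(W) is W)
n=14: W (go to 7, an L position)
n=15: L (options 5(W), 10(W), 12(W), 14(W) are all W)
n=16: W (go to 15, an L position)
n=17: L (sole option 16(W) is W)
n=18: W (go to 9, an L position)
n=19: L (sole option 18(W) is W)
n=20: W (go to 15, an L position)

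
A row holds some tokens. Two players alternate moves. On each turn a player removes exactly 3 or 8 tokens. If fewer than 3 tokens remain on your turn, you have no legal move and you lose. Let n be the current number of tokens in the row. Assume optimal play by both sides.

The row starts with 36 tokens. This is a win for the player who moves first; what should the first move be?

Work bottom-up. With no move the player to move loses. Otherwise the position is W if at least one move leads to an L position for the opponent, and L if every move leads to a W.
n=0: no move → L
n=1: no move → L
n=2: no move → L
n=3: reaches L-position 0 → W
n=4: reaches L-position 1 → W
n=5: reaches L-position 2 → W
n=6: only reaches 3(W), which is W → L
n=7: only reaches 4(W), which is W → L
n=8: reaches L-position 0 → W
n=9: reaches L-position 6 → W
n=10: reaches L-position 7 → W
n=11: only reaches 8(W), 3(W), all W → L
n=12: only reaches 9(W), 4(W), all W → L
n=13: only reaches 10(W), 5(W), all W → L
n=14: reaches L-position 11 → W
n=15: reaches L-position 12 → W
n=16: reaches L-position 13 → W
n=17: only reaches 14(W), 9(W), all W → L
n=18: only reaches 15(W), 10(W), all W → L
n=19: reaches L-position 11 → W
n=20: reaches L-position 17 → W
n=21: reaches L-position 18 → W
n=22: only reaches 19(W), 14(W), all W → L
n=23: only reaches 20(W), 15(W), all W → L
n=24: only reaches 21(W), 16(W), all W → L
n=25: reaches L-position 22 → W
n=26: reaches L-position 23 → W
n=27: reaches L-position 24 → W
n=28: only reaches 25(W), 20(W), all W → L
n=29: only reaches 26(W), 21(W), all W → L
n=30: reaches L-position 22 → W
n=31: reaches L-position 28 → W
n=32: reaches L-position 29 → W
n=33: only reaches 30(W), 25(W), all W → L
n=34: only reaches 31(W), 26(W), all W → L
n=35: only reaches 32(W), 27(W), all W → L
n=36: reaches L-position 33 → W
From 36, the L positions reachable in one move are: 33, 28. Any move reaching one of these is winning.

Remove 3, leaving 33.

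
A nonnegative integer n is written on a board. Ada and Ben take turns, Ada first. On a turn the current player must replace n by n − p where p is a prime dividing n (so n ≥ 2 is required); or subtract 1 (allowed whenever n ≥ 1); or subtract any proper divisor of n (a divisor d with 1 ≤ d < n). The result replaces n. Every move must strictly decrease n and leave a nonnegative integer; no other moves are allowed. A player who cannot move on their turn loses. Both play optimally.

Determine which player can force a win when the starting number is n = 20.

Ben wins.

Label each position W (a win for the player to move) or L (a loss). A position with no legal move is L; any other position is W exactly when some move reaches an L, and L when every move reaches a W.
n=0: no move → L
n=1: →0(L), so W
n=2: →0(L), so W
n=3: →0(L), so W
n=4: →2(W), 3(W) — all W, so L
n=5: →0(L), so W
n=6: →4(L), so W
n=7: →0(L), so W
n=8: →4(L), so W
n=9: →6(W), 8(W) — all W, so L
n=10: →9(L), so W
n=11: →0(L), so W
n=12: →9(L), so W
n=13: →0(L), so W
n=14: →7(W), 12(W), 13(W) — all W, so L
n=15: →14(L), so W
n=16: →14(L), so W
n=17: →0(L), so W
n=18: →9(L), so W
n=19: →0(L), so W
n=20: →10(W), 15(W), 16(W), 18(W), 19(W) — all W, so L
Every move from 20 reaches a W position, so the mover loses.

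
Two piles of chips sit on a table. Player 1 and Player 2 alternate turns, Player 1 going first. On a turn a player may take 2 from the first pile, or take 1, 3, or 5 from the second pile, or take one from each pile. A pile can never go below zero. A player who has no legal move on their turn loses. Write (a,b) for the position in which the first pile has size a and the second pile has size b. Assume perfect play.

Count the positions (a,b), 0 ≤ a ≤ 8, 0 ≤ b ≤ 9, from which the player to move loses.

30

Build the W/L table. Terminal = L. A non-terminal position is W if it has a move to some L; otherwise it is L.
Every move lowers a or b (never raises either), so fill the grid row by row in increasing a, and left to right within a row: each cell's successors are then already labelled.
      b=0  b=1  b=2  b=3  b=4  b=5  b=6  b=7  b=8  b=9
a=0:    L    W    L    W    L    W    L    W    L    W
a=1:    L    W    L    W    L    W    L    W    L    W
a=2:    W    W    W    W    W    W    W    W    W    W
a=3:    W    L    W    L    W    L    W    L    W    L
a=4:    L    W    W    W    W    W    W    L    W    L
a=5:    L    W    L    W    L    W    L    W    W    W
a=6:    W    W    L    W    L    W    L    W    L    W
a=7:    W    L    W    W    W    W    W    W    L    W
a=8:    L    W    W    W    W    W    W    L    W    W
Cells with no legal move (terminal, hence L): (0,0), (1,0).
The remaining L cells, each justified by listing all of its moves:
(0,2): the only move is to (0,1)(W), a W ⇒ L
(0,4): moves to (0,3)(W), (0,1)(W); every one is W ⇒ L
(0,6): moves to (0,5)(W), (0,3)(W), (0,1)(W); every one is W ⇒ L
(0,8): moves to (0,7)(W), (0,5)(W), (0,3)(W); every one is W ⇒ L
(1,2): moves to (1,1)(W), (0,1)(W); every one is W ⇒ L
(1,4): moves to (1,3)(W), (1,1)(W), (0,3)(W); every one is W ⇒ L
(1,6): moves to (1,5)(W), (1,3)(W), (1,1)(W), (0,5)(W); every one is W ⇒ L
(1,8): moves to (1,7)(W), (1,5)(W), (1,3)(W), (0,7)(W); every one is W ⇒ L
(3,1): moves to (1,1)(W), (3,0)(W), (2,0)(W); every one is W ⇒ L
(3,3): moves to (1,3)(W), (3,2)(W), (3,0)(W), (2,2)(W); every one is W ⇒ L
(3,5): moves to (1,5)(W), (3,4)(W), (3,2)(W), (3,0)(W), (2,4)(W); every one is W ⇒ L
(3,7): moves to (1,7)(W), (3,6)(W), (3,4)(W), (3,2)(W), (2,6)(W); every one is W ⇒ L
(3,9): moves to (1,9)(W), (3,8)(W), (3,6)(W), (3,4)(W), (2,8)(W); every one is W ⇒ L
(4,0): the only move is to (2,0)(W), a W ⇒ L
(4,7): moves to (2,7)(W), (4,6)(W), (4,4)(W), (4,2)(W), (3,6)(W); every one is W ⇒ L
(4,9): moves to (2,9)(W), (4,8)(W), (4,6)(W), (4,4)(W), (3,8)(W); every one is W ⇒ L
(5,0): the only move is to (3,0)(W), a W ⇒ L
(5,2): moves to (3,2)(W), (5,1)(W), (4,1)(W); every one is W ⇒ L
(5,4): moves to (3,4)(W), (5,3)(W), (5,1)(W), (4,3)(W); every one is W ⇒ L
(5,6): moves to (3,6)(W), (5,5)(W), (5,3)(W), (5,1)(W), (4,5)(W); every one is W ⇒ L
(6,2): moves to (4,2)(W), (6,1)(W), (5,1)(W); every one is W ⇒ L
(6,4): moves to (4,4)(W), (6,3)(W), (6,1)(W), (5,3)(W); every one is W ⇒ L
(6,6): moves to (4,6)(W), (6,5)(W), (6,3)(W), (6,1)(W), (5,5)(W); every one is W ⇒ L
(6,8): moves to (4,8)(W), (6,7)(W), (6,5)(W), (6,3)(W), (5,7)(W); every one is W ⇒ L
(7,1): moves to (5,1)(W), (7,0)(W), (6,0)(W); every one is W ⇒ L
(7,8): moves to (5,8)(W), (7,7)(W), (7,5)(W), (7,3)(W), (6,7)(W); every one is W ⇒ L
(8,0): the only move is to (6,0)(W), a W ⇒ L
(8,7): moves to (6,7)(W), (8,6)(W), (8,4)(W), (8,2)(W), (7,6)(W); every one is W ⇒ L
Every other cell has at least one move into one of the L cells above, so it is W.
L cells per row: a=0: 5, a=1: 5, a=2: 0, a=3: 5, a=4: 3, a=5: 4, a=6: 4, a=7: 2, a=8: 2; total 30.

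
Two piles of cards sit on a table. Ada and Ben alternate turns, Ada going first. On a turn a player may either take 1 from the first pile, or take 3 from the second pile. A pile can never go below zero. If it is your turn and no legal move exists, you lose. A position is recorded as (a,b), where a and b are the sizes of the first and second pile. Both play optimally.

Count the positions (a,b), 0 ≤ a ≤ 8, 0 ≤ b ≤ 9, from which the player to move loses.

Work bottom-up. With no move the player to move loses. Otherwise the position is W if at least one move leads to an L position for the opponent, and L if every move leads to a W.
Every move lowers a or b (never raises either), so fill the grid row by row in increasing a, and left to right within a row: each cell's successors are then already labelled.
      b=0  b=1  b=2  b=3  b=4  b=5  b=6  b=7  b=8  b=9
a=0:    L    L    L    W    W    W    L    L    L    W
a=1:    W    W    W    L    L    L    W    W    W    L
a=2:    L    L    L    W    W    W    L    L    L    W
a=3:    W    W    W    L    L    L    W    W    W    L
a=4:    L    L    L    W    W    W    L    L    L    W
a=5:    W    W    W    L    L    L    W    W    W    L
a=6:    L    L    L    W    W    W    L    L    L    W
a=7:    W    W    W    L    L    L    W    W    W    L
a=8:    L    L    L    W    W    W    L    L    L    W
Cells with no legal move (terminal, hence L): (0,0), (0,1), (0,2).
The remaining L cells, each justified by listing all of its moves:
(0,6): →(0,3)(W) only, which is W, so L
(0,7): →(0,4)(W) only, which is W, so L
(0,8): →(0,5)(W) only, which is W, so L
(1,3): →(0,3)(W), (1,0)(W) — all W, so L
(1,4): →(0,4)(W), (1,1)(W) — all W, so L
(1,5): →(0,5)(W), (1,2)(W) — all W, so L
(1,9): →(0,9)(W), (1,6)(W) — all W, so L
(2,0): →(1,0)(W) only, which is W, so L
(2,1): →(1,1)(W) only, which is W, so L
(2,2): →(1,2)(W) only, which is W, so L
(2,6): →(1,6)(W), (2,3)(W) — all W, so L
(2,7): →(1,7)(W), (2,4)(W) — all W, so L
(2,8): →(1,8)(W), (2,5)(W) — all W, so L
(3,3): →(2,3)(W), (3,0)(W) — all W, so L
(3,4): →(2,4)(W), (3,1)(W) — all W, so L
(3,5): →(2,5)(W), (3,2)(W) — all W, so L
(3,9): →(2,9)(W), (3,6)(W) — all W, so L
(4,0): →(3,0)(W) only, which is W, so L
(4,1): →(3,1)(W) only, which is W, so L
(4,2): →(3,2)(W) only, which is W, so L
(4,6): →(3,6)(W), (4,3)(W) — all W, so L
(4,7): →(3,7)(W), (4,4)(W) — all W, so L
(4,8): →(3,8)(W), (4,5)(W) — all W, so L
(5,3): →(4,3)(W), (5,0)(W) — all W, so L
(5,4): →(4,4)(W), (5,1)(W) — all W, so L
(5,5): →(4,5)(W), (5,2)(W) — all W, so L
(5,9): →(4,9)(W), (5,6)(W) — all W, so L
(6,0): →(5,0)(W) only, which is W, so L
(6,1): →(5,1)(W) only, which is W, so L
(6,2): →(5,2)(W) only, which is W, so L
(6,6): →(5,6)(W), (6,3)(W) — all W, so L
(6,7): →(5,7)(W), (6,4)(W) — all W, so L
(6,8): →(5,8)(W), (6,5)(W) — all W, so L
(7,3): →(6,3)(W), (7,0)(W) — all W, so L
(7,4): →(6,4)(W), (7,1)(W) — all W, so L
(7,5): →(6,5)(W), (7,2)(W) — all W, so L
(7,9): →(6,9)(W), (7,6)(W) — all W, so L
(8,0): →(7,0)(W) only, which is W, so L
(8,1): →(7,1)(W) only, which is W, so L
(8,2): →(7,2)(W) only, which is W, so L
(8,6): →(7,6)(W), (8,3)(W) — all W, so L
(8,7): →(7,7)(W), (8,4)(W) — all W, so L
(8,8): →(7,8)(W), (8,5)(W) — all W, so L
Every other cell has at least one move into one of the L cells above, so it is W.
L cells per row: a=0: 6, a=1: 4, a=2: 6, a=3: 4, a=4: 6, a=5: 4, a=6: 6, a=7: 4, a=8: 6; total 46.

46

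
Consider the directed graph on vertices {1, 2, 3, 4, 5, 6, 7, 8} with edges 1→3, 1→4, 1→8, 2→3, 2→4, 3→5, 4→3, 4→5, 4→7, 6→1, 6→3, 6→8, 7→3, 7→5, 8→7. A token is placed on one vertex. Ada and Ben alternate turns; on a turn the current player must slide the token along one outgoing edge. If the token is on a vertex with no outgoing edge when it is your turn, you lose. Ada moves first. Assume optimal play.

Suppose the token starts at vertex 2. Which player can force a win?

Ben wins.

Build the W/L table. Terminal = L. A non-terminal position is W if it has a move to some L; otherwise it is L.
Every edge goes from a vertex to one that appears earlier in the order 5, 3, 7, 4, 2, 8, 1, 6, so processing vertices in that order labels each vertex after all of its successors.
5: no outgoing edge → L
3: can move to 5, which is L ⇒ W
7: can move to 5, which is L ⇒ W
4: can move to 5, which is L ⇒ W
2: moves to 4(W), 3(W); every one is W ⇒ L
8: the only move is to 7(W), a W ⇒ L
1: can move to 8, which is L ⇒ W
6: can move to 8, which is L ⇒ W
The starting position 2 is L: whatever Ada does, the opponent receives a W position.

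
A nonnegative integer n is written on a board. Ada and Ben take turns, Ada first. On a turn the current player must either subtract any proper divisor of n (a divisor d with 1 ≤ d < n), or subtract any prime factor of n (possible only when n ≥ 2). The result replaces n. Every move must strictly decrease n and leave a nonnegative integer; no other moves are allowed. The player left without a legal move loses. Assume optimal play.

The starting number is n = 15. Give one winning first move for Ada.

Move to 14.

Classify positions by backward induction: terminal positions (no move available) are L. From any other position, the mover wins iff some move reaches an L.
n=0: no move → L
n=1: no move → L
n=2: can move to 0, which is L ⇒ W
n=3: can move to 0, which is L ⇒ W
n=4: moves to 2(W), 3(W); every one is W ⇒ L
n=5: can move to 0, which is L ⇒ W
n=6: can move to 4, which is L ⇒ W
n=7: can move to 0, which is L ⇒ W
n=8: can move to 4, which is L ⇒ W
n=9: moves to 6(W), 8(W); every one is W ⇒ L
n=10: can move to 9, which is L ⇒ W
n=11: can move to 0, which is L ⇒ W
n=12: can move to 9, which is L ⇒ W
n=13: can move to 0, which is L ⇒ W
n=14: moves to 7(W), 12(W), 13(W); every one is W ⇒ L
n=15: can move to 14, which is L ⇒ W
From 15, the L positions reachable in one move are: 14.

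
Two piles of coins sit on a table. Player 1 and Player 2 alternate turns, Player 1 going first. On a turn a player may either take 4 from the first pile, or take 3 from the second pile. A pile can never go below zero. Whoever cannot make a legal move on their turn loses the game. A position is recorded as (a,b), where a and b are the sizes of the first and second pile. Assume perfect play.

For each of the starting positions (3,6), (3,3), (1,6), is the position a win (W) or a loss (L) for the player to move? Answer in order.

Compute win/loss labels from the base case upward. A position with no move is L. Any other position is W if it can reach an L in one move, else L.
No move ever increases a pile, so every position that can arise here has a ≤ 3 and b ≤ 6; it is enough to label the cells with 0 ≤ a ≤ 3 and 0 ≤ b ≤ 6.
Every move lowers a or b (never raises either), so fill the grid row by row in increasing a, and left to right within a row: each cell's successors are then already labelled.
      b=0  b=1  b=2  b=3  b=4  b=5  b=6
a=0:    L    L    L    W    W    W    L
a=1:    L    L    L    W    W    W    L
a=2:    L    L    L    W    W    W    L
a=3:    L    L    L    W    W    W    L
Cells with no legal move (terminal, hence L): (0,0), (0,1), (0,2), (1,0), (1,1), (1,2), (2,0), (2,1), (2,2), (3,0), (3,1), (3,2).
The remaining L cells, each justified by listing all of its moves:
(0,6): the only move is to (0,3)(W), a W ⇒ L
(1,6): the only move is to (1,3)(W), a W ⇒ L
(2,6): the only move is to (2,3)(W), a W ⇒ L
(3,6): the only move is to (3,3)(W), a W ⇒ L
Every other cell has at least one move into one of the L cells above, so it is W.
(3,6): one of the L cells justified above, so L
(3,3): the move to (3,0) reaches an L cell, so W
(1,6): one of the L cells justified above, so L

(3,6): L, (3,3): W, (1,6): L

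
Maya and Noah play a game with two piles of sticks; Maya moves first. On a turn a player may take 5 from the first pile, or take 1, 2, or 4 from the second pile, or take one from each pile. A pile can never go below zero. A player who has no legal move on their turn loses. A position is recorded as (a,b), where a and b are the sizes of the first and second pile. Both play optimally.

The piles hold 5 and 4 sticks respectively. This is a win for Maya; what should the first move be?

Move to (5,2).

Classify positions by backward induction: terminal positions (no move available) are L. From any other position, the mover wins iff some move reaches an L.
No move ever increases a pile, so every position that can arise here has a ≤ 5 and b ≤ 4; it is enough to label the cells with 0 ≤ a ≤ 5 and 0 ≤ b ≤ 4.
Every move lowers a or b (never raises either), so fill the grid row by row in increasing a, and left to right within a row: each cell's successors are then already labelled.
      b=0  b=1  b=2  b=3  b=4
a=0:    L    W    W    L    W
a=1:    L    W    W    L    W
a=2:    L    W    W    L    W
a=3:    L    W    W    L    W
a=4:    L    W    W    L    W
a=5:    W    W    L    W    W
Cells with no legal move (terminal, hence L): (0,0), (1,0), (2,0), (3,0), (4,0).
The remaining L cells, each justified by listing all of its moves:
(0,3): →(0,2)(W), (0,1)(W) — all W, so L
(1,3): →(1,2)(W), (1,1)(W), (0,2)(W) — all W, so L
(2,3): →(2,2)(W), (2,1)(W), (1,2)(W) — all W, so L
(3,3): →(3,2)(W), (3,1)(W), (2,2)(W) — all W, so L
(4,3): →(4,2)(W), (4,1)(W), (3,2)(W) — all W, so L
(5,2): →(0,2)(W), (5,1)(W), (5,0)(W), (4,1)(W) — all W, so L
Every other cell has at least one move into one of the L cells above, so it is W.
From (5,4), the L positions reachable in one move are: (5,2), (4,3). Any move reaching one of these is winning.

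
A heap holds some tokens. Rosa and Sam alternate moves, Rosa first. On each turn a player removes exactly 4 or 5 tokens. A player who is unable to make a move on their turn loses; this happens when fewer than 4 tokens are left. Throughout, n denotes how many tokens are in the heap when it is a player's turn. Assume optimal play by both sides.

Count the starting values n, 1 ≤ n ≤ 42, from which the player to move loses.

19

Classify positions by backward induction: terminal positions (no move available) are L. From any other position, the mover wins iff some move reaches an L.
n=0: no move → L
n=1: no move → L
n=2: no move → L
n=3: no move → L
n=4: W (go to 0, an L position)
n=5: W (go to 1, an L position)
n=6: W (go to 2, an L position)
n=7: W (go to 3, an L position)
n=8: W (go to 3, an L position)
n=9: L (options 5(W), 4(W) are all W)
n=10: L (options 6(W), 5(W) are all W)
n=11: L (options 7(W), 6(W) are all W)
n=12: L (options 8(W), 7(W) are all W)
n=13: W (go to 9, an L position)
n=14: W (go to 10, an L position)
n=15: W (go to 11, an L position)
n=16: W (go to 12, an L position)
n=17: W (go to 12, an L position)
n=18: L (options 14(W), 13(W) are all W)
n=19: L (options 15(W), 14(W) are all W)
n=20: L (options 16(W), 15(W) are all W)
n=21: L (options 17(W), 16(W) are all W)
n=22: W (go to 18, an L position)
n=23: W (go to 19, an L position)
n=24: W (go to 20, an L position)
n=25: W (go to 21, an L position)
n=26: W (go to 21, an L position)
n=27: L (options 23(W), 22(W) are all W)
n=28: L (options 24(W), 23(W) are all W)
n=29: L (options 25(W), 24(W) are all W)
n=30: L (options 26(W), 25(W) are all W)
n=31: W (go to 27, an L position)
n=32: W (go to 28, an L position)
n=33: W (go to 29, an L position)
n=34: W (go to 30, an L position)
n=35: W (go to 30, an L position)
n=36: L (options 32(W), 31(W) are all W)
n=37: L (options 33(W), 32(W) are all W)
n=38: L (options 34(W), 33(W) are all W)
n=39: L (options 35(W), 34(W) are all W)
n=40: W (go to 36, an L position)
n=41: W (go to 37, an L position)
n=42: W (go to 38, an L position)
L entries with 1 ≤ n ≤ 42 (n=0 is outside the asked range and is not counted): n = 1, 2, 3, 9, 10, 11, 12, 18, 19, 20, 21, 27, 28, 29, 30, 36, 37, 38, 39; that makes 19.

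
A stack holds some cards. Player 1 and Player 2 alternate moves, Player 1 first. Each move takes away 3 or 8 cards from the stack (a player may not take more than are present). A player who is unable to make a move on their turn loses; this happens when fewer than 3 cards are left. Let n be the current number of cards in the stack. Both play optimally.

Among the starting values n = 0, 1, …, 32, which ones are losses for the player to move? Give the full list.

0, 1, 2, 6, 7, 11, 12, 13, 17, 18, 22, 23, 24, 28, 29

Work bottom-up. With no move the player to move loses. Otherwise the position is W if at least one move leads to an L position for the opponent, and L if every move leads to a W.
n=0: no move → L
n=1: no move → L
n=2: no move → L
n=3: can move to 0, which is L ⇒ W
n=4: can move to 1, which is L ⇒ W
n=5: can move to 2, which is L ⇒ W
n=6: the only move is to 3(W), a W ⇒ L
n=7: the only move is to 4(W), a W ⇒ L
n=8: can move to 0, which is L ⇒ W
n=9: can move to 6, which is L ⇒ W
n=10: can move to 7, which is L ⇒ W
n=11: moves to 8(W), 3(W); every one is W ⇒ L
n=12: moves to 9(W), 4(W); every one is W ⇒ L
n=13: moves to 10(W), 5(W); every one is W ⇒ L
n=14: can move to 11, which is L ⇒ W
n=15: can move to 12, which is L ⇒ W
n=16: can move to 13, which is L ⇒ W
n=17: moves to 14(W), 9(W); every one is W ⇒ L
n=18: moves to 15(W), 10(W); every one is W ⇒ L
n=19: can move to 11, which is L ⇒ W
n=20: can move to 17, which is L ⇒ W
n=21: can move to 18, which is L ⇒ W
n=22: moves to 19(W), 14(W); every one is W ⇒ L
n=23: moves to 20(W), 15(W); every one is W ⇒ L
n=24: moves to 21(W), 16(W); every one is W ⇒ L
n=25: can move to 22, which is L ⇒ W
n=26: can move to 23, which is L ⇒ W
n=27: can move to 24, which is L ⇒ W
n=28: moves to 25(W), 20(W); every one is W ⇒ L
n=29: moves to 26(W), 21(W); every one is W ⇒ L
n=30: can move to 22, which is L ⇒ W
n=31: can move to 28, which is L ⇒ W
n=32: can move to 29, which is L ⇒ W
Reading off the rows marked L gives the requested list; there are 15 such values of n.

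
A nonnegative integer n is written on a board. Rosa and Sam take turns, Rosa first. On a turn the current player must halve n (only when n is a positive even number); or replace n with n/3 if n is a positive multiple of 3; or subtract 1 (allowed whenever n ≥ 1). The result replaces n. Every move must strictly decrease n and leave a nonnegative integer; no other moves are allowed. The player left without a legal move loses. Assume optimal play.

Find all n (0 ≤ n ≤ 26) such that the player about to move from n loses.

Label each position W (a win for the player to move) or L (a loss). A position with no legal move is L; any other position is W exactly when some move reaches an L, and L when every move reaches a W.
n=0: no move → L
n=1: reaches L-position 0 → W
n=2: only reaches 1(W), which is W → L
n=3: reaches L-position 2 → W
n=4: reaches L-position 2 → W
n=5: only reaches 4(W), which is W → L
n=6: reaches L-position 2 → W
n=7: only reaches 6(W), which is W → L
n=8: reaches L-position 7 → W
n=9: only reaches 3(W), 8(W), all W → L
n=10: reaches L-position 5 → W
n=11: only reaches 10(W), which is W → L
n=12: reaches L-position 11 → W
n=13: only reaches 12(W), which is W → L
n=14: reaches L-position 7 → W
n=15: reaches L-position 5 → W
n=16: only reaches 8(W), 15(W), all W → L
n=17: reaches L-position 16 → W
n=18: reaches L-position 9 → W
n=19: only reaches 18(W), which is W → L
n=20: reaches L-position 19 → W
n=21: reaches L-position 7 → W
n=22: reaches L-position 11 → W
n=23: only reaches 22(W), which is W → L
n=24: reaches L-position 23 → W
n=25: only reaches 24(W), which is W → L
n=26: reaches L-position 13 → W
Reading off the rows marked L gives the requested list; there are 11 such values of n.

0, 2, 5, 7, 9, 11, 13, 16, 19, 23, 25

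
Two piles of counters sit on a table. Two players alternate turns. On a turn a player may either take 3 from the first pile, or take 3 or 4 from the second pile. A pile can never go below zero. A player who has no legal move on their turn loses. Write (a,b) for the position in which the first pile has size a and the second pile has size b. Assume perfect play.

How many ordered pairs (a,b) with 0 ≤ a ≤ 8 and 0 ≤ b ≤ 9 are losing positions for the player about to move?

Positions with no move are L. A position that does have a move is losing for the player to move precisely when every available move leads to a winning position for the opponent. Fill in the labels:
Every move lowers a or b (never raises either), so fill the grid row by row in increasing a, and left to right within a row: each cell's successors are then already labelled.
      b=0  b=1  b=2  b=3  b=4  b=5  b=6  b=7  b=8  b=9
a=0:    L    L    L    W    W    W    W    L    L    L
a=1:    L    L    L    W    W    W    W    L    L    L
a=2:    L    L    L    W    W    W    W    L    L    L
a=3:    W    W    W    L    L    L    W    W    W    W
a=4:    W    W    W    L    L    L    W    W    W    W
a=5:    W    W    W    L    L    L    W    W    W    W
a=6:    L    L    L    W    W    W    W    L    L    L
a=7:    L    L    L    W    W    W    W    L    L    L
a=8:    L    L    L    W    W    W    W    L    L    L
Cells with no legal move (terminal, hence L): (0,0), (0,1), (0,2), (1,0), (1,1), (1,2), (2,0), (2,1), (2,2).
The remaining L cells, each justified by listing all of its moves:
(0,7): moves to (0,4)(W), (0,3)(W); every one is W ⇒ L
(0,8): moves to (0,5)(W), (0,4)(W); every one is W ⇒ L
(0,9): moves to (0,6)(W), (0,5)(W); every one is W ⇒ L
(1,7): moves to (1,4)(W), (1,3)(W); every one is W ⇒ L
(1,8): moves to (1,5)(W), (1,4)(W); every one is W ⇒ L
(1,9): moves to (1,6)(W), (1,5)(W); every one is W ⇒ L
(2,7): moves to (2,4)(W), (2,3)(W); every one is W ⇒ L
(2,8): moves to (2,5)(W), (2,4)(W); every one is W ⇒ L
(2,9): moves to (2,6)(W), (2,5)(W); every one is W ⇒ L
(3,3): moves to (0,3)(W), (3,0)(W); every one is W ⇒ L
(3,4): moves to (0,4)(W), (3,1)(W), (3,0)(W); every one is W ⇒ L
(3,5): moves to (0,5)(W), (3,2)(W), (3,1)(W); every one is W ⇒ L
(4,3): moves to (1,3)(W), (4,0)(W); every one is W ⇒ L
(4,4): moves to (1,4)(W), (4,1)(W), (4,0)(W); every one is W ⇒ L
(4,5): moves to (1,5)(W), (4,2)(W), (4,1)(W); every one is W ⇒ L
(5,3): moves to (2,3)(W), (5,0)(W); every one is W ⇒ L
(5,4): moves to (2,4)(W), (5,1)(W), (5,0)(W); every one is W ⇒ L
(5,5): moves to (2,5)(W), (5,2)(W), (5,1)(W); every one is W ⇒ L
(6,0): the only move is to (3,0)(W), a W ⇒ L
(6,1): the only move is to (3,1)(W), a W ⇒ L
(6,2): the only move is to (3,2)(W), a W ⇒ L
(6,7): moves to (3,7)(W), (6,4)(W), (6,3)(W); every one is W ⇒ L
(6,8): moves to (3,8)(W), (6,5)(W), (6,4)(W); every one is W ⇒ L
(6,9): moves to (3,9)(W), (6,6)(W), (6,5)(W); every one is W ⇒ L
(7,0): the only move is to (4,0)(W), a W ⇒ L
(7,1): the only move is to (4,1)(W), a W ⇒ L
(7,2): the only move is to (4,2)(W), a W ⇒ L
(7,7): moves to (4,7)(W), (7,4)(W), (7,3)(W); every one is W ⇒ L
(7,8): moves to (4,8)(W), (7,5)(W), (7,4)(W); every one is W ⇒ L
(7,9): moves to (4,9)(W), (7,6)(W), (7,5)(W); every one is W ⇒ L
(8,0): the only move is to (5,0)(W), a W ⇒ L
(8,1): the only move is to (5,1)(W), a W ⇒ L
(8,2): the only move is to (5,2)(W), a W ⇒ L
(8,7): moves to (5,7)(W), (8,4)(W), (8,3)(W); every one is W ⇒ L
(8,8): moves to (5,8)(W), (8,5)(W), (8,4)(W); every one is W ⇒ L
(8,9): moves to (5,9)(W), (8,6)(W), (8,5)(W); every one is W ⇒ L
Every other cell has at least one move into one of the L cells above, so it is W.
L cells per row: a=0: 6, a=1: 6, a=2: 6, a=3: 3, a=4: 3, a=5: 3, a=6: 6, a=7: 6, a=8: 6; total 45.

45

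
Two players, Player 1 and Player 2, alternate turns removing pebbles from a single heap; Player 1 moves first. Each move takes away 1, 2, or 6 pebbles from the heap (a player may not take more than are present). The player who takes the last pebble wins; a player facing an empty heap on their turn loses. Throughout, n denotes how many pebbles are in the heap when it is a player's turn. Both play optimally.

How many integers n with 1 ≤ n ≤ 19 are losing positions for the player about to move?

5

Use the standard recursion: the mover loses at a terminal position; elsewhere, the mover wins exactly when some move hands the opponent an L position.
n=0: no move → L
n=1: reaches L-position 0 → W
n=2: reaches L-position 0 → W
n=3: only reaches 2(W), 1(W), all W → L
n=4: reaches L-position 3 → W
n=5: reaches L-position 3 → W
n=6: reaches L-position 0 → W
n=7: only reaches 6(W), 5(W), 1(W), all W → L
n=8: reaches L-position 7 → W
n=9: reaches L-position 7 → W
n=10: only reaches 9(W), 8(W), 4(W), all W → L
n=11: reaches L-position 10 → W
n=12: reaches L-position 10 → W
n=13: reaches L-position 7 → W
n=14: only reaches 13(W), 12(W), 8(W), all W → L
n=15: reaches L-position 14 → W
n=16: reaches L-position 14 → W
n=17: only reaches 16(W), 15(W), 11(W), all W → L
n=18: reaches L-position 17 → W
n=19: reaches L-position 17 → W
L entries with 1 ≤ n ≤ 19 (n=0 is outside the asked range and is not counted): n = 3, 7, 10, 14, 17; that makes 5.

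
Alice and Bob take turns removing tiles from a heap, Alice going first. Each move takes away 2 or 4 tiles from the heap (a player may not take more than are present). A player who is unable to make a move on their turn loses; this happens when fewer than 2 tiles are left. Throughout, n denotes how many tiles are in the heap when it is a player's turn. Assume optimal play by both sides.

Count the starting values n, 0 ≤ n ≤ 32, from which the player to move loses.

12

Label each position W (a win for the player to move) or L (a loss). A position with no legal move is L; any other position is W exactly when some move reaches an L, and L when every move reaches a W.
n=0: no move → L
n=1: no move → L
n=2: can move to 0, which is L ⇒ W
n=3: can move to 1, which is L ⇒ W
n=4: can move to 0, which is L ⇒ W
n=5: can move to 1, which is L ⇒ W
n=6: moves to 4(W), 2(W); every one is W ⇒ L
n=7: moves to 5(W), 3(W); every one is W ⇒ L
n=8: can move to 6, which is L ⇒ W
n=9: can move to 7, which is L ⇒ W
n=10: can move to 6, which is L ⇒ W
n=11: can move to 7, which is L ⇒ W
n=12: moves to 10(W), 8(W); every one is W ⇒ L
n=13: moves to 11(W), 9(W); every one is W ⇒ L
n=14: can move to 12, which is L ⇒ W
n=15: can move to 13, which is L ⇒ W
n=16: can move to 12, which is L ⇒ W
n=17: can move to 13, which is L ⇒ W
n=18: moves to 16(W), 14(W); every one is W ⇒ L
n=19: moves to 17(W), 15(W); every one is W ⇒ L
n=20: can move to 18, which is L ⇒ W
n=21: can move to 19, which is L ⇒ W
n=22: can move to 18, which is L ⇒ W
n=23: can move to 19, which is L ⇒ W
n=24: moves to 22(W), 20(W); every one is W ⇒ L
n=25: moves to 23(W), 21(W); every one is W ⇒ L
n=26: can move to 24, which is L ⇒ W
n=27: can move to 25, which is L ⇒ W
n=28: can move to 24, which is L ⇒ W
n=29: can move to 25, which is L ⇒ W
n=30: moves to 28(W), 26(W); every one is W ⇒ L
n=31: moves to 29(W), 27(W); every one is W ⇒ L
n=32: can move to 30, which is L ⇒ W
L entries with 0 ≤ n ≤ 32: n = 0, 1, 6, 7, 12, 13, 18, 19, 24, 25, 30, 31; that makes 12.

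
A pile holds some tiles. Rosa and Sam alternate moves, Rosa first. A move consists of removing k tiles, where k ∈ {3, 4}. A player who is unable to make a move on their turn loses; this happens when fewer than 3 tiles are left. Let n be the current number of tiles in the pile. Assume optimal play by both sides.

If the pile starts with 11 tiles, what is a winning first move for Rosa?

Compute win/loss labels from the base case upward. A position with no move is L. Any other position is W if it can reach an L in one move, else L.
n=0: no move → L
n=1: no move → L
n=2: no move → L
n=3: →0(L), so W
n=4: →1(L), so W
n=5: →2(L), so W
n=6: →2(L), so W
n=7: →4(W), 3(W) — all W, so L
n=8: →5(W), 4(W) — all W, so L
n=9: →6(W), 5(W) — all W, so L
n=10: →7(L), so W
n=11: →8(L), so W
From 11, the L positions reachable in one move are: 8, 7. Any move reaching one of these is winning.

Remove 3, leaving 8.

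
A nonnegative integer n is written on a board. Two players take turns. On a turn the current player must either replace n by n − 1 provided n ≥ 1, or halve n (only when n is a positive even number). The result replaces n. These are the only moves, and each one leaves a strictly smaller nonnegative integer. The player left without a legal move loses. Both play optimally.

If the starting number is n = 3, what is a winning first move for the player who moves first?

Build the W/L table. Terminal = L. A non-terminal position is W if it has a move to some L; otherwise it is L.
n=0: no move → L
n=1: reaches L-position 0 → W
n=2: only reaches 1(W), which is W → L
n=3: reaches L-position 2 → W
From 3, the L positions reachable in one move are: 2.

Move to 2.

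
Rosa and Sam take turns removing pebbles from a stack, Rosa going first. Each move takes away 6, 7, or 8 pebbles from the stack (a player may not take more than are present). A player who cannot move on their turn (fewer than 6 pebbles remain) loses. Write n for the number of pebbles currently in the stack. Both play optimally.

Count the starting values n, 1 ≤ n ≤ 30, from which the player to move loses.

Build the W/L table. Terminal = L. A non-terminal position is W if it has a move to some L; otherwise it is L.
n=0: no move → L
n=1: no move → L
n=2: no move → L
n=3: no move → L
n=4: no move → L
n=5: no move → L
n=6: reaches L-position 0 → W
n=7: reaches L-position 1 → W
n=8: reaches L-position 2 → W
n=9: reaches L-position 3 → W
n=10: reaches L-position 4 → W
n=11: reaches L-position 5 → W
n=12: reaches L-position 5 → W
n=13: reaches L-position 5 → W
n=14: only reaches 8(W), 7(W), 6(W), all W → L
n=15: only reaches 9(W), 8(W), 7(W), all W → L
n=16: only reaches 10(W), 9(W), 8(W), all W → L
n=17: only reaches 11(W), 10(W), 9(W), all W → L
n=18: only reaches 12(W), 11(W), 10(W), all W → L
n=19: only reaches 13(W), 12(W), 11(W), all W → L
n=20: reaches L-position 14 → W
n=21: reaches L-position 15 → W
n=22: reaches L-position 16 → W
n=23: reaches L-position 17 → W
n=24: reaches L-position 18 → W
n=25: reaches L-position 19 → W
n=26: reaches L-position 19 → W
n=27: reaches L-position 19 → W
n=28: only reaches 22(W), 21(W), 20(W), all W → L
n=29: only reaches 23(W), 22(W), 21(W), all W → L
n=30: only reaches 24(W), 23(W), 22(W), all W → L
L entries with 1 ≤ n ≤ 30 (n=0 is outside the asked range and is not counted): n = 1, 2, 3, 4, 5, 14, 15, 16, 17, 18, 19, 28, 29, 30; that makes 14.

14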